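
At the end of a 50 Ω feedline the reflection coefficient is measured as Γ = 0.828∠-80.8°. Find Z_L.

Z_L = Z_0·(1 + Γ)/(1 − Γ) = 50·(1.13 − j0.817)/(0.868 + j0.817)

Z_L ≈ 11.1 − j57.5 Ω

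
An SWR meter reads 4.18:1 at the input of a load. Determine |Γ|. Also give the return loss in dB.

|Γ| = (S − 1)/(S + 1) = (4.18 − 1)/(4.18 + 1) = 3.18/5.18
RL = −20·log₁₀|Γ| = −20·log₁₀(0.614)

|Γ| ≈ 0.614; return loss ≈ 4.24 dB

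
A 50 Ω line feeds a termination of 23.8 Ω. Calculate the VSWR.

VSWR ≈ 2.1

For a purely resistive load, VSWR = R_L/Z_0 or Z_0/R_L (whichever > 1) = 50/23.8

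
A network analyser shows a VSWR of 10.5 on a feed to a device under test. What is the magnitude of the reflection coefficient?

|Γ| ≈ 0.826

|Γ| = (S − 1)/(S + 1) = (10.5 − 1)/(10.5 + 1) = 9.5/11.5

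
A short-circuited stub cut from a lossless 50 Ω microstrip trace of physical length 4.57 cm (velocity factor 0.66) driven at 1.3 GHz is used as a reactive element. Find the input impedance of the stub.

λ = v/f = 0.66·c / 1.3 GHz = 0.152 m
βl = 2π·l/λ = 2π × 0.3 = 108°
tan(βl) = -3.07
For a short-circuited stub, Z_in = jZ_0·tan(βl)

Z_in ≈ −j154 Ω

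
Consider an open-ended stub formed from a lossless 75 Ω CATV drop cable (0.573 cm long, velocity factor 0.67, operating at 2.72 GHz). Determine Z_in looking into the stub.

λ = v/f = 0.67·c / 2.72 GHz = 0.0739 m
βl = 2π·l/λ = 2π × 0.0775 = 27.9°
tan(βl) = 0.53
For an open-ended stub, Z_in = −jZ_0·cot(βl) = −jZ_0/tan(βl)

Z_in ≈ −j142 Ω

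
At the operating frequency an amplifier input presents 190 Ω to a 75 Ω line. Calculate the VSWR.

Γ = (190 − 75)/(190 + 75) = 0.434
VSWR = (1 + 0.434)/(1 − 0.434)

VSWR ≈ 2.53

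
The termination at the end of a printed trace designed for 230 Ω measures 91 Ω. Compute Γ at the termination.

Γ = (Z_L − Z_0)/(Z_L + Z_0) = (91 − 230)/(91 + 230) = -139/321

Γ = -0.433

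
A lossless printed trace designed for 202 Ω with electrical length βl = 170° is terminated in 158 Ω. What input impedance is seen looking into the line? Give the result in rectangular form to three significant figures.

tan(βl) = tan(170°) = -0.176
Z_in = Z_0·(Z_L + jZ_0·tanβl)/(Z_0 + jZ_L·tanβl)
     = 202·(158 − j35.6)/(202 − j27.9)

Z_in ≈ 160 − j13.6 Ω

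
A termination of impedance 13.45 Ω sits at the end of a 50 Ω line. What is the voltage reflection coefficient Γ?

Γ = (Z_L − Z_0)/(Z_L + Z_0) = (13.45 − 50)/(13.45 + 50) = -36.55/63.45

Γ = -0.576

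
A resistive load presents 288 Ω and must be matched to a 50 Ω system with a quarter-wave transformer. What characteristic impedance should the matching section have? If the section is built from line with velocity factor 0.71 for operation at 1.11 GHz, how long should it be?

Z_qwt ≈ 120 Ω; length ≈ 4.8 cm

Z_qwt = √(Z_0·R_L) = √(50 × 288) = √14400
λ = 0.71·c/f = 0.192 m, so l = λ/4 = 0.048 m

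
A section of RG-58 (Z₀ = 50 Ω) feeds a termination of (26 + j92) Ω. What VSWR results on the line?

VSWR ≈ 8.84

Γ = (Z_L − Z_0)/(Z_L + Z_0) = (-24 + j92)/(76 + j92)
|Γ| = 95.1/119 = 0.797
VSWR = (1 + |Γ|)/(1 − |Γ|) = 1.8/0.203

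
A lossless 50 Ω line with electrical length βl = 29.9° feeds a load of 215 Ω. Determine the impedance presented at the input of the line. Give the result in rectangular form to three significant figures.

Z_in ≈ 40.2 − j70.7 Ω

tan(βl) = tan(29.9°) = 0.575
Z_in = Z_0·(Z_L + jZ_0·tanβl)/(Z_0 + jZ_L·tanβl)
     = 50·(215 + j28.8)/(50 + j124)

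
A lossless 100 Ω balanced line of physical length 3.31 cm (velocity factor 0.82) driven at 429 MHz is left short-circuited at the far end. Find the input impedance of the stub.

λ = v/f = 0.82·c / 429 MHz = 0.573 m
βl = 2π·l/λ = 2π × 0.0577 = 20.8°
tan(βl) = 0.379
For a short-circuited stub, Z_in = jZ_0·tan(βl)

Z_in ≈ +j37.9 Ω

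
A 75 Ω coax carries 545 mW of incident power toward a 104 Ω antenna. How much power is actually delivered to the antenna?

Γ = (104 − 75)/(104 + 75) = 0.162
|Γ|² = 0.0262
P_refl = |Γ|²·P_inc = 14.3 mW, P_del = (1 − |Γ|²)·P_inc = 531 mW

P_delivered ≈ 531 mW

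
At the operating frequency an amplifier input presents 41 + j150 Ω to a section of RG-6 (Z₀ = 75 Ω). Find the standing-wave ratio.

VSWR ≈ 9.59

Γ = (Z_L − Z_0)/(Z_L + Z_0) = (-34 + j150)/(116 + j150)
|Γ| = 154/190 = 0.811
VSWR = (1 + |Γ|)/(1 − |Γ|) = 1.81/0.189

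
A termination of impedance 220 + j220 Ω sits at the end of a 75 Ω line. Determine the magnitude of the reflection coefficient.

Γ = (Z_L − Z_0)/(Z_L + Z_0) = (145 + j220)/(295 + j220)
|Γ| = 263/368

|Γ| ≈ 0.716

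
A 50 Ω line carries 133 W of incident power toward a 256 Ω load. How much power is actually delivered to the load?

P_delivered ≈ 72.7 W

Γ = (256 − 50)/(256 + 50) = 0.673
|Γ|² = 0.453
P_refl = |Γ|²·P_inc = 60.3 W, P_del = (1 − |Γ|²)·P_inc = 72.7 W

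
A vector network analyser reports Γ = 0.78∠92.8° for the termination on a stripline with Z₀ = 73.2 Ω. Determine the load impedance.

Z_L = Z_0·(1 + Γ)/(1 − Γ) = 73.2·(0.962 + j0.779)/(1.04 − j0.779)

Z_L ≈ 17 + j67.7 Ω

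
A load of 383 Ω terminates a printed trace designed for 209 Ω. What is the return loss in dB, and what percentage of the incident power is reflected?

RL ≈ 10.6 dB; 8.64% of incident power reflected

Γ = (383 − 209)/(383 + 209) = 0.294
RL = −20·log₁₀(0.294) = 10.6 dB
P_refl/P_inc = |Γ|² = 0.0864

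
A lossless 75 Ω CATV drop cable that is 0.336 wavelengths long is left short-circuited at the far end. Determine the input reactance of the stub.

X_in ≈ -125 Ω (capacitive)

βl = 2π × 0.336 = 121°
tan(βl) = -1.67
For a short-circuited stub, Z_in = jZ_0·tan(βl)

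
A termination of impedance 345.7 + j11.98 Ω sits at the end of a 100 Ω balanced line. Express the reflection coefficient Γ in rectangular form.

Γ ≈ 0.552 + j0.0121

Γ = (Z_L − Z_0)/(Z_L + Z_0) = (245.7 + j11.98)/(445.7 + j11.98)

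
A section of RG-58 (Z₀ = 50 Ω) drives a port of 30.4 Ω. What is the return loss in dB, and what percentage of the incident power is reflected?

Γ = (30.4 − 50)/(30.4 + 50) = -0.244
RL = −20·log₁₀(0.244) = 12.3 dB
P_refl/P_inc = |Γ|² = 0.0594

RL ≈ 12.3 dB; 5.94% of incident power reflected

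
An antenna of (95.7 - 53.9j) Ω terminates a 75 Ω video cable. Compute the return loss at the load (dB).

RL ≈ 9.83 dB

Γ = (20.7 − j53.9)/(170.7 − j53.9), |Γ| = 0.323
RL = −20·log₁₀|Γ| = −20·log₁₀(0.323)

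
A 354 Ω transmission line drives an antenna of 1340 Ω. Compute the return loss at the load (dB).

RL ≈ 4.7 dB

Γ = (1340 − 354)/(1340 + 354) = 0.582
RL = −20·log₁₀|Γ| = −20·log₁₀(0.582)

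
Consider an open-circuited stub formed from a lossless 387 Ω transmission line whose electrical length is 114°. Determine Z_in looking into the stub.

tan(βl) = -2.25
For an open-circuited stub, Z_in = −jZ_0·cot(βl) = −jZ_0/tan(βl)

Z_in ≈ +j172 Ω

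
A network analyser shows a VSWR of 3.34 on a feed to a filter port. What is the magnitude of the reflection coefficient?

|Γ| ≈ 0.539

|Γ| = (S − 1)/(S + 1) = (3.34 − 1)/(3.34 + 1) = 2.34/4.34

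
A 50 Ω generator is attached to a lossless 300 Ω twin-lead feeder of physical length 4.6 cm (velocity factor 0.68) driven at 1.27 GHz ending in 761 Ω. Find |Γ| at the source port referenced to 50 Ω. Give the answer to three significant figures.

λ = v/f = 0.68·c / 1.27 GHz = 0.161 m
βl = 2π·l/λ = 2π × 0.286 = 103°
tan(βl) = -4.3
Z_in = Z_0·(Z_L + jZ_0·tanβl)/(Z_0 + jZ_L·tanβl) = 124 + j58.4 Ω
Γ_s = (Z_in − Z_s)/(Z_in + Z_s) = (73.6 + j58.4)/(174 + j58.4), |Γ_s| = 0.513

|Γ| ≈ 0.513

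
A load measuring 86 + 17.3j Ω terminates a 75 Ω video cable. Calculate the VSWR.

Γ = (Z_L − Z_0)/(Z_L + Z_0) = (11 + j17.3)/(161 + j17.3)
|Γ| = 20.5/162 = 0.127
VSWR = (1 + |Γ|)/(1 − |Γ|) = 1.13/0.873

VSWR ≈ 1.29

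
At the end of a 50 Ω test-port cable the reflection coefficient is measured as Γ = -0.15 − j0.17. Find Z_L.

Z_L = Z_0·(1 + Γ)/(1 − Γ) = 50·(0.85 − j0.17)/(1.15 + j0.17)

Z_L ≈ 35.1 − j12.6 Ω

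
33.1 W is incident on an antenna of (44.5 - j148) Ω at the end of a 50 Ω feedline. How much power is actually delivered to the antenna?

|Γ| = |(-5.5 − j148)/(94.5 − j148)| = 0.843
|Γ|² = 0.711
P_refl = |Γ|²·P_inc = 23.5 W, P_del = (1 − |Γ|²)·P_inc = 9.55 W

P_delivered ≈ 9.55 W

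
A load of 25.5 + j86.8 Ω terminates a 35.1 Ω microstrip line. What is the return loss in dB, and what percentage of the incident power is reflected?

Γ = (-9.6 + j86.8)/(60.6 + j86.8), |Γ| = 0.825
RL = −20·log₁₀(0.825) = 1.67 dB
P_refl/P_inc = |Γ|² = 0.681

RL ≈ 1.67 dB; 68.1% of incident power reflected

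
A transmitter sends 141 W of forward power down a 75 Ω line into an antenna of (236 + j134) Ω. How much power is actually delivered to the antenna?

|Γ| = |(161 + j134)/(311 + j134)| = 0.619
|Γ|² = 0.383
P_refl = |Γ|²·P_inc = 53.9 W, P_del = (1 − |Γ|²)·P_inc = 87.1 W

P_delivered ≈ 87.1 W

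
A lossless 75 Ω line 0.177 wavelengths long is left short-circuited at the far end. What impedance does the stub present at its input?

Z_in ≈ +j152 Ω

βl = 2π × 0.177 = 63.7°
tan(βl) = 2.03
For a short-circuited stub, Z_in = jZ_0·tan(βl)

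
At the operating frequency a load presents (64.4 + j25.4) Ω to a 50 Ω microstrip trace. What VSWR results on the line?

Γ = (Z_L − Z_0)/(Z_L + Z_0) = (14.4 + j25.4)/(114.4 + j25.4)
|Γ| = 29.2/117 = 0.249
VSWR = (1 + |Γ|)/(1 − |Γ|) = 1.25/0.751

VSWR ≈ 1.66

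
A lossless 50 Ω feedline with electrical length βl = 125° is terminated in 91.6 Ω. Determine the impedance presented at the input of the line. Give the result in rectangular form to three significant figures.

tan(βl) = tan(125°) = -1.43
Z_in = Z_0·(Z_L + jZ_0·tanβl)/(Z_0 + jZ_L·tanβl)
     = 50·(91.6 − j71.4)/(50 − j131)

Z_in ≈ 35.5 + j21.4 Ω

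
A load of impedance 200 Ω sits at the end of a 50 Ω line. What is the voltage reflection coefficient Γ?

Γ = 0.6

Γ = (Z_L − Z_0)/(Z_L + Z_0) = (200 − 50)/(200 + 50) = 150/250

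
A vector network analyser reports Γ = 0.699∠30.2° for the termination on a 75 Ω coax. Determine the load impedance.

Z_L ≈ 137 + j188 Ω

Z_L = Z_0·(1 + Γ)/(1 − Γ) = 75·(1.6 + j0.352)/(0.396 − j0.352)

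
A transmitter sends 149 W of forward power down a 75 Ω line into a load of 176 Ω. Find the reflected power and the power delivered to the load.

P_reflected ≈ 24.1 W; P_delivered ≈ 125 W

Γ = (176 − 75)/(176 + 75) = 0.402
|Γ|² = 0.162
P_refl = |Γ|²·P_inc = 24.1 W, P_del = (1 − |Γ|²)·P_inc = 125 W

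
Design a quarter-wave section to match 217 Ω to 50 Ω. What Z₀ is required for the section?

Z_qwt ≈ 104 Ω

Z_qwt = √(Z_0·R_L) = √(50 × 217) = √10850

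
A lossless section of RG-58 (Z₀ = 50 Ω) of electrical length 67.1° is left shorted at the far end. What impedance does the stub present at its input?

tan(βl) = 2.37
For a shorted stub, Z_in = jZ_0·tan(βl)

Z_in ≈ +j118 Ω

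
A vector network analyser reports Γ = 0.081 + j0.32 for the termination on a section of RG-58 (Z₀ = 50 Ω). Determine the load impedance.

Z_L = Z_0·(1 + Γ)/(1 − Γ) = 50·(1.08 + j0.32)/(0.919 − j0.32)

Z_L ≈ 47 + j33.8 Ω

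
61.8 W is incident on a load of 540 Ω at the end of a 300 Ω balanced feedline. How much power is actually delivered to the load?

Γ = (540 − 300)/(540 + 300) = 0.286
|Γ|² = 0.0816
P_refl = |Γ|²·P_inc = 5.04 W, P_del = (1 − |Γ|²)·P_inc = 56.8 W

P_delivered ≈ 56.8 W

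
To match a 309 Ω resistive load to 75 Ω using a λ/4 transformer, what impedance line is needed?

Z_qwt ≈ 152 Ω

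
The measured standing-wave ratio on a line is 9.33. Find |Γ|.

|Γ| ≈ 0.806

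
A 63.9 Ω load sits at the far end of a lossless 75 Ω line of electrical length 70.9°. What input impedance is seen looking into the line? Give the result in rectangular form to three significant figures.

Z_in ≈ 84.6 + j8.42 Ω

tan(βl) = tan(70.9°) = 2.89
Z_in = Z_0·(Z_L + jZ_0·tanβl)/(Z_0 + jZ_L·tanβl)
     = 75·(63.9 + j217)/(75 + j185)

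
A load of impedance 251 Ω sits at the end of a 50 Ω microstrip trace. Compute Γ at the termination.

Γ = 0.668

Γ = (Z_L − Z_0)/(Z_L + Z_0) = (251 − 50)/(251 + 50) = 201/301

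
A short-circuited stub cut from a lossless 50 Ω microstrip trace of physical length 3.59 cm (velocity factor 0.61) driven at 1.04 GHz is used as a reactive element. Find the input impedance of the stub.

Z_in ≈ +j168 Ω

λ = v/f = 0.61·c / 1.04 GHz = 0.176 m
βl = 2π·l/λ = 2π × 0.204 = 73.4°
tan(βl) = 3.36
For a short-circuited stub, Z_in = jZ_0·tan(βl)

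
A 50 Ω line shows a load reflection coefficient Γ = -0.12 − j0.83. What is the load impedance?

Z_L ≈ 7.63 − j42.7 Ω

Z_L = Z_0·(1 + Γ)/(1 − Γ) = 50·(0.88 − j0.83)/(1.12 + j0.83)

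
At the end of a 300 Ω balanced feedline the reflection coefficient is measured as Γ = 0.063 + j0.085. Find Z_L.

Z_L ≈ 335 + j57.6 Ω

Z_L = Z_0·(1 + Γ)/(1 − Γ) = 300·(1.06 + j0.085)/(0.937 − j0.085)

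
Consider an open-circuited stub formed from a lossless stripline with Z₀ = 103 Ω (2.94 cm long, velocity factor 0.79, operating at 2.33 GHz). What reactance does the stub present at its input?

λ = v/f = 0.79·c / 2.33 GHz = 0.102 m
βl = 2π·l/λ = 2π × 0.289 = 104°
tan(βl) = -3.99
For an open-circuited stub, Z_in = −jZ_0·cot(βl) = −jZ_0/tan(βl)

X_in ≈ 25.8 Ω (inductive)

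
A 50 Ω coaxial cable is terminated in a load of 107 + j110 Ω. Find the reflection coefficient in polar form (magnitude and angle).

Γ ≈ 0.646 ∠ 27.6°

Γ = (Z_L − Z_0)/(Z_L + Z_0) = (57 + j110)/(157 + j110)
|Γ| = 124/192 = 0.646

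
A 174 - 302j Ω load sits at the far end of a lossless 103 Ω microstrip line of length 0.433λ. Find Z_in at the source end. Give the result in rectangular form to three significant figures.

βl = 2π × 0.433 = 156°
tan(βl) = tan(156°) = -0.448
Z_in = Z_0·(Z_L + jZ_0·tanβl)/(Z_0 + jZ_L·tanβl)
     = 103·(174 − j348)/(-32.2 − j77.9)

Z_in ≈ 312 + j359 Ω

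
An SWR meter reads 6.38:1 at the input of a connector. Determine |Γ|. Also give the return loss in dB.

|Γ| = (S − 1)/(S + 1) = (6.38 − 1)/(6.38 + 1) = 5.38/7.38
RL = −20·log₁₀|Γ| = −20·log₁₀(0.729)

|Γ| ≈ 0.729; return loss ≈ 2.75 dB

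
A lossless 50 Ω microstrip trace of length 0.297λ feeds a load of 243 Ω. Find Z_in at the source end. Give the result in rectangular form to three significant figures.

βl = 2π × 0.297 = 107°
tan(βl) = tan(107°) = -3.29
Z_in = Z_0·(Z_L + jZ_0·tanβl)/(Z_0 + jZ_L·tanβl)
     = 50·(243 − j164)/(50 − j799)

Z_in ≈ 11.2 + j14.5 Ω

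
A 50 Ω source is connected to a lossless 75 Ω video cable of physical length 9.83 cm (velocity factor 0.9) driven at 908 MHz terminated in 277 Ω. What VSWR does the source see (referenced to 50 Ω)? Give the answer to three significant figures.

λ = v/f = 0.9·c / 908 MHz = 0.297 m
βl = 2π·l/λ = 2π × 0.331 = 119°
tan(βl) = -1.8
Z_in = Z_0·(Z_L + jZ_0·tanβl)/(Z_0 + jZ_L·tanβl) = 26 + j37.7 Ω
Γ_s = (Z_in − Z_s)/(Z_in + Z_s) = (-24 + j37.7)/(76 + j37.7), |Γ_s| = 0.527
VSWR = (1 + |Γ_s|)/(1 − |Γ_s|)

VSWR ≈ 3.23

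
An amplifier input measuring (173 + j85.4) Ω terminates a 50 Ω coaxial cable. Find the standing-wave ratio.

Γ = (Z_L − Z_0)/(Z_L + Z_0) = (123 + j85.4)/(223 + j85.4)
|Γ| = 150/239 = 0.627
VSWR = (1 + |Γ|)/(1 − |Γ|) = 1.63/0.373

VSWR ≈ 4.36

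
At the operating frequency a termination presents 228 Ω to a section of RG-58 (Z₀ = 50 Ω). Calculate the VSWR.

VSWR ≈ 4.56

For a purely resistive load, VSWR = R_L/Z_0 or Z_0/R_L (whichever > 1) = 228/50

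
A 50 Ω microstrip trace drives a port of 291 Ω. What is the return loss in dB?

Γ = (291 − 50)/(291 + 50) = 0.707
RL = −20·log₁₀|Γ| = −20·log₁₀(0.707)

RL ≈ 3.01 dB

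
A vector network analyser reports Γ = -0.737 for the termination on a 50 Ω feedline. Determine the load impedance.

Z_L = Z_0·(1 + Γ)/(1 − Γ) = 50·(0.263)/(1.74)

Z_L ≈ 7.57 Ω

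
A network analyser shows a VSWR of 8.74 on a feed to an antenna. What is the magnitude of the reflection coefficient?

|Γ| ≈ 0.795

|Γ| = (S − 1)/(S + 1) = (8.74 − 1)/(8.74 + 1) = 7.74/9.74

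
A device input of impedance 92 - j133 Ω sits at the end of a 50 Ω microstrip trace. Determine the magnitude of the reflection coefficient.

Γ = (Z_L − Z_0)/(Z_L + Z_0) = (42 − j133)/(142 − j133)
|Γ| = 139/195

|Γ| ≈ 0.717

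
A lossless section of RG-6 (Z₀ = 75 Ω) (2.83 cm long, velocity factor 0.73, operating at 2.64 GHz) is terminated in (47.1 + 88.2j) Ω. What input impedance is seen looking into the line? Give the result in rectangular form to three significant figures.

Z_in ≈ 18 − j3.76 Ω

λ = v/f = 0.73·c / 2.64 GHz = 0.083 m
βl = 2π·l/λ = 2π × 0.341 = 123°
tan(βl) = tan(123°) = -1.55
Z_in = Z_0·(Z_L + jZ_0·tanβl)/(Z_0 + jZ_L·tanβl)
     = 75·(47.1 − j28.1)/(212 − j73)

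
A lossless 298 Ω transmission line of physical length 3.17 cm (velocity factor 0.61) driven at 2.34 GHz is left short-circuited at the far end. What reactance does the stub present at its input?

λ = v/f = 0.61·c / 2.34 GHz = 0.0782 m
βl = 2π·l/λ = 2π × 0.405 = 146°
tan(βl) = -0.676
For a short-circuited stub, Z_in = jZ_0·tan(βl)

X_in ≈ -202 Ω (capacitive)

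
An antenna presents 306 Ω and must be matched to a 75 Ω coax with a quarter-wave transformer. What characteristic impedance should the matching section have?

Z_qwt ≈ 151 Ω

Z_qwt = √(Z_0·R_L) = √(75 × 306) = √22950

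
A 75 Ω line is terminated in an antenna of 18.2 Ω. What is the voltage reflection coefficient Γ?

Γ = (Z_L − Z_0)/(Z_L + Z_0) = (18.2 − 75)/(18.2 + 75) = -56.8/93.2

Γ = -0.609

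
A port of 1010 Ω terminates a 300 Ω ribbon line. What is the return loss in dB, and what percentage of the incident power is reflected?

RL ≈ 5.32 dB; 29.4% of incident power reflected

Γ = (1010 − 300)/(1010 + 300) = 0.542
RL = −20·log₁₀(0.542) = 5.32 dB
P_refl/P_inc = |Γ|² = 0.294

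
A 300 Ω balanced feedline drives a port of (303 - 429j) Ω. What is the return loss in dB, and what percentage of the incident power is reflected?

Γ = (3 − j429)/(603 − j429), |Γ| = 0.58
RL = −20·log₁₀(0.58) = 4.74 dB
P_refl/P_inc = |Γ|² = 0.336

RL ≈ 4.74 dB; 33.6% of incident power reflected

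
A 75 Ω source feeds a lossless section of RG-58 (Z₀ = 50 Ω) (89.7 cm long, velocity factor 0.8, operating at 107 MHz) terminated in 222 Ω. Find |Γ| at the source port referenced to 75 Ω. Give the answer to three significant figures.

|Γ| ≈ 0.621

λ = v/f = 0.8·c / 107 MHz = 2.24 m
βl = 2π·l/λ = 2π × 0.4 = 144°
tan(βl) = -0.727
Z_in = Z_0·(Z_L + jZ_0·tanβl)/(Z_0 + jZ_L·tanβl) = 29.7 + j59.5 Ω
Γ_s = (Z_in − Z_s)/(Z_in + Z_s) = (-45.3 + j59.5)/(105 + j59.5), |Γ_s| = 0.621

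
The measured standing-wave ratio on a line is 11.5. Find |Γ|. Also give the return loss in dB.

|Γ| = (S − 1)/(S + 1) = (11.5 − 1)/(11.5 + 1) = 10.5/12.5
RL = −20·log₁₀|Γ| = −20·log₁₀(0.84)

|Γ| ≈ 0.84; return loss ≈ 1.51 dB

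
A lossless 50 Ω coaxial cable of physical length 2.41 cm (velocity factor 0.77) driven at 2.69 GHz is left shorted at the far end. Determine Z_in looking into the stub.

Z_in ≈ −j256 Ω

λ = v/f = 0.77·c / 2.69 GHz = 0.0859 m
βl = 2π·l/λ = 2π × 0.281 = 101°
tan(βl) = -5.13
For a shorted stub, Z_in = jZ_0·tan(βl)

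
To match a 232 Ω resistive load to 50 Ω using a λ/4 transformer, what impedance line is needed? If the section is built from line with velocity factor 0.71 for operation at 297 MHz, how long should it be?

Z_qwt = √(Z_0·R_L) = √(50 × 232) = √11600
λ = 0.71·c/f = 0.717 m, so l = λ/4 = 0.179 m

Z_qwt ≈ 108 Ω; length ≈ 17.9 cm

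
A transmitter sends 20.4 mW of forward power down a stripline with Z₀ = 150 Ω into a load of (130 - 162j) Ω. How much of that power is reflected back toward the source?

P_reflected ≈ 5.19 mW

|Γ| = |(-20 − j162)/(280 − j162)| = 0.505
|Γ|² = 0.255
P_refl = |Γ|²·P_inc = 5.19 mW, P_del = (1 − |Γ|²)·P_inc = 15.2 mW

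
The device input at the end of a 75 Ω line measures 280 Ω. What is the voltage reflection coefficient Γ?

Γ = 0.577

Γ = (Z_L − Z_0)/(Z_L + Z_0) = (280 − 75)/(280 + 75) = 205/355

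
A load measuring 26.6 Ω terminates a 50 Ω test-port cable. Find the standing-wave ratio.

VSWR ≈ 1.88

Γ = (26.6 − 50)/(26.6 + 50) = -0.305
VSWR = (1 + 0.305)/(1 − 0.305)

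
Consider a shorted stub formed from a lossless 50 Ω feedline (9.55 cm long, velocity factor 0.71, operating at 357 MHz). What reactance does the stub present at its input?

X_in ≈ 78.9 Ω (inductive)

λ = v/f = 0.71·c / 357 MHz = 0.597 m
βl = 2π·l/λ = 2π × 0.16 = 57.6°
tan(βl) = 1.58
For a shorted stub, Z_in = jZ_0·tan(βl)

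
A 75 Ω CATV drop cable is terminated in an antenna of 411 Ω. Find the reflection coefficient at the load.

Γ = 0.691

Γ = (Z_L − Z_0)/(Z_L + Z_0) = (411 − 75)/(411 + 75) = 336/486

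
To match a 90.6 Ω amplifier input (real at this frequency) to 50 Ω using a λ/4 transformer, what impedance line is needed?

Z_qwt = √(Z_0·R_L) = √(50 × 90.6) = √4530

Z_qwt ≈ 67.3 Ω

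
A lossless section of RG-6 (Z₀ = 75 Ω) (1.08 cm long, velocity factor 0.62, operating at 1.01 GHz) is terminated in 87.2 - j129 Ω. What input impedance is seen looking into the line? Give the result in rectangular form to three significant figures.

λ = v/f = 0.62·c / 1.01 GHz = 0.184 m
βl = 2π·l/λ = 2π × 0.0586 = 21.1°
tan(βl) = tan(21.1°) = 0.386
Z_in = Z_0·(Z_L + jZ_0·tanβl)/(Z_0 + jZ_L·tanβl)
     = 75·(87.2 − j100)/(125 + j33.7)

Z_in ≈ 33.7 − j69.2 Ω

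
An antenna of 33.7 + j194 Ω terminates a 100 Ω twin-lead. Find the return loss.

RL ≈ 1.21 dB

Γ = (-66.3 + j194)/(133.7 + j194), |Γ| = 0.87
RL = −20·log₁₀|Γ| = −20·log₁₀(0.87)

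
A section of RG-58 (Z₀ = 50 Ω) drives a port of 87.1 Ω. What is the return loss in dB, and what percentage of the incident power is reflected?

Γ = (87.1 − 50)/(87.1 + 50) = 0.271
RL = −20·log₁₀(0.271) = 11.4 dB
P_refl/P_inc = |Γ|² = 0.0732

RL ≈ 11.4 dB; 7.32% of incident power reflected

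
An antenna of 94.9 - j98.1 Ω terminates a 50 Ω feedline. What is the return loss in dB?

Γ = (44.9 − j98.1)/(144.9 − j98.1), |Γ| = 0.617
RL = −20·log₁₀|Γ| = −20·log₁₀(0.617)

RL ≈ 4.2 dB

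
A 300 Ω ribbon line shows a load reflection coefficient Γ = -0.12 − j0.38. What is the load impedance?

Z_L = Z_0·(1 + Γ)/(1 − Γ) = 300·(0.88 − j0.38)/(1.12 + j0.38)

Z_L ≈ 180 − j163 Ω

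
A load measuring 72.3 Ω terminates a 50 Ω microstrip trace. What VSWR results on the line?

Γ = (72.3 − 50)/(72.3 + 50) = 0.182
VSWR = (1 + 0.182)/(1 − 0.182)

VSWR ≈ 1.45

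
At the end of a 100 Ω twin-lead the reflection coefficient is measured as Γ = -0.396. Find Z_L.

Z_L = Z_0·(1 + Γ)/(1 − Γ) = 100·(0.604)/(1.4)

Z_L ≈ 43.3 Ω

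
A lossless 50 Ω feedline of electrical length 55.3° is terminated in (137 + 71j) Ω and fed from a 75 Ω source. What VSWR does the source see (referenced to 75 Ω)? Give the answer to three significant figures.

tan(βl) = 1.44
Z_in = Z_0·(Z_L + jZ_0·tanβl)/(Z_0 + jZ_L·tanβl) = 25.2 − j41.3 Ω
Γ_s = (Z_in − Z_s)/(Z_in + Z_s) = (-49.8 − j41.3)/(100 − j41.3), |Γ_s| = 0.597
VSWR = (1 + |Γ_s|)/(1 − |Γ_s|)

VSWR ≈ 3.96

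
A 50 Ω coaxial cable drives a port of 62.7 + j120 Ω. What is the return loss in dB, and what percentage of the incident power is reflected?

RL ≈ 2.7 dB; 53.7% of incident power reflected

Γ = (12.7 + j120)/(112.7 + j120), |Γ| = 0.733
RL = −20·log₁₀(0.733) = 2.7 dB
P_refl/P_inc = |Γ|² = 0.537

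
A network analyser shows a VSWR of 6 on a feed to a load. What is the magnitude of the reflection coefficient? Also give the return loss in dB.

|Γ| ≈ 0.714; return loss ≈ 2.92 dB

|Γ| = (S − 1)/(S + 1) = (6 − 1)/(6 + 1) = 5/7
RL = −20·log₁₀|Γ| = −20·log₁₀(0.714)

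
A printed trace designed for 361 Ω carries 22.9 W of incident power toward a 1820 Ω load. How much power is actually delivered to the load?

P_delivered ≈ 12.7 W

Γ = (1820 − 361)/(1820 + 361) = 0.669
|Γ|² = 0.448
P_refl = |Γ|²·P_inc = 10.2 W, P_del = (1 − |Γ|²)·P_inc = 12.7 W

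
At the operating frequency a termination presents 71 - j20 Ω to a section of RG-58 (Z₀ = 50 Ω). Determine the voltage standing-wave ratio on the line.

VSWR ≈ 1.62

Γ = (Z_L − Z_0)/(Z_L + Z_0) = (21 − j20)/(121 − j20)
|Γ| = 29/123 = 0.236
VSWR = (1 + |Γ|)/(1 − |Γ|) = 1.24/0.764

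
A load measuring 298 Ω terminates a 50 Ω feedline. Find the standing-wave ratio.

VSWR ≈ 5.96

For a purely resistive load, VSWR = R_L/Z_0 or Z_0/R_L (whichever > 1) = 298/50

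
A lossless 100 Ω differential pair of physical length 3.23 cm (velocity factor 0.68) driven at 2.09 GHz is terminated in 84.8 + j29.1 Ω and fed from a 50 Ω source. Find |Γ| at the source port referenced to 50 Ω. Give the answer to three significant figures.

λ = v/f = 0.68·c / 2.09 GHz = 0.0976 m
βl = 2π·l/λ = 2π × 0.331 = 119°
tan(βl) = -1.79
Z_in = Z_0·(Z_L + jZ_0·tanβl)/(Z_0 + jZ_L·tanβl) = 77.2 − j21.5 Ω
Γ_s = (Z_in − Z_s)/(Z_in + Z_s) = (27.2 − j21.5)/(127 − j21.5), |Γ_s| = 0.269

|Γ| ≈ 0.269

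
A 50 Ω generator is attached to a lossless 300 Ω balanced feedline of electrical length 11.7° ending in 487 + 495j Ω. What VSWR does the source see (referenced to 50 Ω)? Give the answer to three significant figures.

tan(βl) = 0.207
Z_in = Z_0·(Z_L + jZ_0·tanβl)/(Z_0 + jZ_L·tanβl) = 930 + j372 Ω
Γ_s = (Z_in − Z_s)/(Z_in + Z_s) = (880 + j372)/(980 + j372), |Γ_s| = 0.911
VSWR = (1 + |Γ_s|)/(1 − |Γ_s|)

VSWR ≈ 21.6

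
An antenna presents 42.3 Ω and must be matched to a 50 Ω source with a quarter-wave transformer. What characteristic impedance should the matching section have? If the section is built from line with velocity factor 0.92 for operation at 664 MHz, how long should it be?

Z_qwt ≈ 46 Ω; length ≈ 10.4 cm

Z_qwt = √(Z_0·R_L) = √(50 × 42.3) = √2115
λ = 0.92·c/f = 0.416 m, so l = λ/4 = 0.104 m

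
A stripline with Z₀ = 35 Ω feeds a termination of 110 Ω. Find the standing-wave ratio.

VSWR ≈ 3.14

For a purely resistive load, VSWR = R_L/Z_0 or Z_0/R_L (whichever > 1) = 110/35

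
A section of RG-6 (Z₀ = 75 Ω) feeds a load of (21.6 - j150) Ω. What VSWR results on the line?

VSWR ≈ 17.6

Γ = (Z_L − Z_0)/(Z_L + Z_0) = (-53.4 − j150)/(96.6 − j150)
|Γ| = 159/178 = 0.892
VSWR = (1 + |Γ|)/(1 − |Γ|) = 1.89/0.108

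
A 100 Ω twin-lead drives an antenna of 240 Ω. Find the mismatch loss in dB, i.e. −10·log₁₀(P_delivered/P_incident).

mismatch loss ≈ 0.807 dB

Γ = (240 − 100)/(240 + 100) = 0.412
|Γ|² = 0.17, so P_del/P_inc = 1 − |Γ|² = 0.83
ML = −10·log₁₀(1 − |Γ|²)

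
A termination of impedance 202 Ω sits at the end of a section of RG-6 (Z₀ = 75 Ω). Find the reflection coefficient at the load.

Γ = 0.458

Γ = (Z_L − Z_0)/(Z_L + Z_0) = (202 − 75)/(202 + 75) = 127/277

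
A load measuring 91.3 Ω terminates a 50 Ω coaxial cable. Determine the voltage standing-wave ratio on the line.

Γ = (91.3 − 50)/(91.3 + 50) = 0.292
VSWR = (1 + 0.292)/(1 − 0.292)

VSWR ≈ 1.83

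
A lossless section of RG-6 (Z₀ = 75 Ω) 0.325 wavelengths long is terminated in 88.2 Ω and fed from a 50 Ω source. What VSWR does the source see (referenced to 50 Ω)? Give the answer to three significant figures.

VSWR ≈ 1.4

βl = 2π × 0.325 = 117°
tan(βl) = -1.96
Z_in = Z_0·(Z_L + jZ_0·tanβl)/(Z_0 + jZ_L·tanβl) = 67.6 + j8.91 Ω
Γ_s = (Z_in − Z_s)/(Z_in + Z_s) = (17.6 + j8.91)/(118 + j8.91), |Γ_s| = 0.167
VSWR = (1 + |Γ_s|)/(1 − |Γ_s|)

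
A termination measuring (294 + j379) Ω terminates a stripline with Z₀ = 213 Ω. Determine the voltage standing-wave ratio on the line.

VSWR ≈ 4.16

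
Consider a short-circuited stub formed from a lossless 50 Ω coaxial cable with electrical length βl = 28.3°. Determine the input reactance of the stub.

tan(βl) = 0.538
For a short-circuited stub, Z_in = jZ_0·tan(βl)

X_in ≈ 26.9 Ω (inductive)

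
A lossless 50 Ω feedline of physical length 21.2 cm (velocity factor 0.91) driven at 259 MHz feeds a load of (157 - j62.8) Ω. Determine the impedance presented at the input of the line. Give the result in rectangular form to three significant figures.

λ = v/f = 0.91·c / 259 MHz = 1.05 m
βl = 2π·l/λ = 2π × 0.201 = 72.4°
tan(βl) = tan(72.4°) = 3.15
Z_in = Z_0·(Z_L + jZ_0·tanβl)/(Z_0 + jZ_L·tanβl)
     = 50·(157 + j94.9)/(248 + j495)

Z_in ≈ 14 − j8.84 Ω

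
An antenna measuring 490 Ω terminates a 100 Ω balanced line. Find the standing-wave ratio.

VSWR ≈ 4.9

Γ = (490 − 100)/(490 + 100) = 0.661
VSWR = (1 + 0.661)/(1 − 0.661)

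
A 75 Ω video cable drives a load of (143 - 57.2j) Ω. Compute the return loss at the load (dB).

Γ = (68 − j57.2)/(218 − j57.2), |Γ| = 0.394
RL = −20·log₁₀|Γ| = −20·log₁₀(0.394)

RL ≈ 8.08 dB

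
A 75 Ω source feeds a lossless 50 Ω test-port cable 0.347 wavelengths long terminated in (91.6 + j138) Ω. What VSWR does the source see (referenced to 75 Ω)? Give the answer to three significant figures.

βl = 2π × 0.347 = 125°
tan(βl) = -1.43
Z_in = Z_0·(Z_L + jZ_0·tanβl)/(Z_0 + jZ_L·tanβl) = 8.9 + j18.1 Ω
Γ_s = (Z_in − Z_s)/(Z_in + Z_s) = (-66.1 + j18.1)/(83.9 + j18.1), |Γ_s| = 0.799
VSWR = (1 + |Γ_s|)/(1 − |Γ_s|)

VSWR ≈ 8.93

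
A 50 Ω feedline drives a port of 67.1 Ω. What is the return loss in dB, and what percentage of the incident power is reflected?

RL ≈ 16.7 dB; 2.13% of incident power reflected

Γ = (67.1 − 50)/(67.1 + 50) = 0.146
RL = −20·log₁₀(0.146) = 16.7 dB
P_refl/P_inc = |Γ|² = 0.0213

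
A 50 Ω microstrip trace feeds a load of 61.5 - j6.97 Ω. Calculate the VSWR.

VSWR ≈ 1.27

Γ = (Z_L − Z_0)/(Z_L + Z_0) = (11.5 − j6.97)/(111.5 − j6.97)
|Γ| = 13.4/112 = 0.12
VSWR = (1 + |Γ|)/(1 − |Γ|) = 1.12/0.88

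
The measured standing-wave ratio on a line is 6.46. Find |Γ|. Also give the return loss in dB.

|Γ| = (S − 1)/(S + 1) = (6.46 − 1)/(6.46 + 1) = 5.46/7.46
RL = −20·log₁₀|Γ| = −20·log₁₀(0.732)

|Γ| ≈ 0.732; return loss ≈ 2.71 dB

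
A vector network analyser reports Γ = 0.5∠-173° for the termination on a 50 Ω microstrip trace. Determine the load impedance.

Z_L ≈ 16.7 − j2.72 Ω

Z_L = Z_0·(1 + Γ)/(1 − Γ) = 50·(0.504 − j0.0609)/(1.5 + j0.0609)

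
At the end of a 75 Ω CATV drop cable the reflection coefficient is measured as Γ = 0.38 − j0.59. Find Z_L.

Z_L = Z_0·(1 + Γ)/(1 − Γ) = 75·(1.38 − j0.59)/(0.62 + j0.59)

Z_L ≈ 52 − j121 Ω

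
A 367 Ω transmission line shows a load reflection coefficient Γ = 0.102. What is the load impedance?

Z_L ≈ 450 Ω

Z_L = Z_0·(1 + Γ)/(1 − Γ) = 367·(1.1)/(0.898)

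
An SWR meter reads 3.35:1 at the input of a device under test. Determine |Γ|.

|Γ| ≈ 0.54

|Γ| = (S − 1)/(S + 1) = (3.35 − 1)/(3.35 + 1) = 2.35/4.35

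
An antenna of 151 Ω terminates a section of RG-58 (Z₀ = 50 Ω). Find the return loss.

RL ≈ 5.98 dB

Γ = (151 − 50)/(151 + 50) = 0.502
RL = −20·log₁₀|Γ| = −20·log₁₀(0.502)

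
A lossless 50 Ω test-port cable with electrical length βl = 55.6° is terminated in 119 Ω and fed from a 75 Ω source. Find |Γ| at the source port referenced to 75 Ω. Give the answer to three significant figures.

tan(βl) = 1.46
Z_in = Z_0·(Z_L + jZ_0·tanβl)/(Z_0 + jZ_L·tanβl) = 28.5 − j26 Ω
Γ_s = (Z_in − Z_s)/(Z_in + Z_s) = (-46.5 − j26)/(103 − j26), |Γ_s| = 0.499

|Γ| ≈ 0.499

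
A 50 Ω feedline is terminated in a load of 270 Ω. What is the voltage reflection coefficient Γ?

Γ = 0.688

Γ = (Z_L − Z_0)/(Z_L + Z_0) = (270 − 50)/(270 + 50) = 220/320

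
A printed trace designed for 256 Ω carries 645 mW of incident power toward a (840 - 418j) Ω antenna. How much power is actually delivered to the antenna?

P_delivered ≈ 403 mW

|Γ| = |(584 − j418)/(1096 − j418)| = 0.612
|Γ|² = 0.375
P_refl = |Γ|²·P_inc = 242 mW, P_del = (1 − |Γ|²)·P_inc = 403 mW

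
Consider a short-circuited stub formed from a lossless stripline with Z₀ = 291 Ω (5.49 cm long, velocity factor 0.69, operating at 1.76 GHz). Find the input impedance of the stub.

Z_in ≈ −j61.6 Ω

λ = v/f = 0.69·c / 1.76 GHz = 0.118 m
βl = 2π·l/λ = 2π × 0.467 = 168°
tan(βl) = -0.212
For a short-circuited stub, Z_in = jZ_0·tan(βl)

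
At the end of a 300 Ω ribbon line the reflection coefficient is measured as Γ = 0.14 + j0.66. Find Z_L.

Z_L ≈ 139 + j337 Ω

Z_L = Z_0·(1 + Γ)/(1 − Γ) = 300·(1.14 + j0.66)/(0.86 − j0.66)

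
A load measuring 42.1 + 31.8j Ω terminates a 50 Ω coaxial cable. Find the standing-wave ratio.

VSWR ≈ 2.01

Γ = (Z_L − Z_0)/(Z_L + Z_0) = (-7.9 + j31.8)/(92.1 + j31.8)
|Γ| = 32.8/97.4 = 0.336
VSWR = (1 + |Γ|)/(1 − |Γ|) = 1.34/0.664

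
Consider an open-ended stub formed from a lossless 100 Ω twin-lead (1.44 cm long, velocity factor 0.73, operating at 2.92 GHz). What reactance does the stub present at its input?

X_in ≈ -38.1 Ω (capacitive)

λ = v/f = 0.73·c / 2.92 GHz = 0.075 m
βl = 2π·l/λ = 2π × 0.192 = 69.1°
tan(βl) = 2.62
For an open-ended stub, Z_in = −jZ_0·cot(βl) = −jZ_0/tan(βl)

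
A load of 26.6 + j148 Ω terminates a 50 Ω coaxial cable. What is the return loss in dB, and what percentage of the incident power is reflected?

RL ≈ 0.924 dB; 80.8% of incident power reflected

Γ = (-23.4 + j148)/(76.6 + j148), |Γ| = 0.899
RL = −20·log₁₀(0.899) = 0.924 dB
P_refl/P_inc = |Γ|² = 0.808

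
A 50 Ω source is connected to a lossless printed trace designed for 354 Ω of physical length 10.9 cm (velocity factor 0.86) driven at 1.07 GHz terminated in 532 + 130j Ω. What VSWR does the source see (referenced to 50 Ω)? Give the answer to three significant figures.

λ = v/f = 0.86·c / 1.07 GHz = 0.241 m
βl = 2π·l/λ = 2π × 0.452 = 163°
tan(βl) = -0.311
Z_in = Z_0·(Z_L + jZ_0·tanβl)/(Z_0 + jZ_L·tanβl) = 400 + j186 Ω
Γ_s = (Z_in − Z_s)/(Z_in + Z_s) = (350 + j186)/(450 + j186), |Γ_s| = 0.814
VSWR = (1 + |Γ_s|)/(1 − |Γ_s|)

VSWR ≈ 9.74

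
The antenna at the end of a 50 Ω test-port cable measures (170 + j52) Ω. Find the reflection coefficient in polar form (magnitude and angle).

Γ ≈ 0.579 ∠ 10.1°

Γ = (Z_L − Z_0)/(Z_L + Z_0) = (120 + j52)/(220 + j52)
|Γ| = 131/226 = 0.579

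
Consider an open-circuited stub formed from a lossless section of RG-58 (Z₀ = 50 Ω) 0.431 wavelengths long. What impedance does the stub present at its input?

βl = 2π × 0.431 = 155°
tan(βl) = -0.463
For an open-circuited stub, Z_in = −jZ_0·cot(βl) = −jZ_0/tan(βl)

Z_in ≈ +j108 Ω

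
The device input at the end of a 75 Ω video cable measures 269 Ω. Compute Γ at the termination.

Γ = 0.564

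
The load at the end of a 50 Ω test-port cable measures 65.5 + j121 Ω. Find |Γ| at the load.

|Γ| ≈ 0.729

Γ = (Z_L − Z_0)/(Z_L + Z_0) = (15.5 + j121)/(115.5 + j121)
|Γ| = 122/167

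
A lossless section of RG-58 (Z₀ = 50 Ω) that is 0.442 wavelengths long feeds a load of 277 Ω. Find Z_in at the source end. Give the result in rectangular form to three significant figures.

βl = 2π × 0.442 = 159°
tan(βl) = tan(159°) = -0.381
Z_in = Z_0·(Z_L + jZ_0·tanβl)/(Z_0 + jZ_L·tanβl)
     = 50·(277 − j19.1)/(50 − j106)

Z_in ≈ 58.1 + j104 Ω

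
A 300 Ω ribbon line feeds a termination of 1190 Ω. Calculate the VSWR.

For a purely resistive load, VSWR = R_L/Z_0 or Z_0/R_L (whichever > 1) = 1190/300

VSWR ≈ 3.97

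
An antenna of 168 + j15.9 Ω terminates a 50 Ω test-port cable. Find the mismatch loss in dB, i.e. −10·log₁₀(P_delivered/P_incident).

mismatch loss ≈ 1.53 dB

Γ = (118 + j15.9)/(218 + j15.9), |Γ| = 0.545
|Γ|² = 0.297, so P_del/P_inc = 1 − |Γ|² = 0.703
ML = −10·log₁₀(1 − |Γ|²)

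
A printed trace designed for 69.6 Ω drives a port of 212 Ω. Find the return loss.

Γ = (212 − 69.6)/(212 + 69.6) = 0.506
RL = −20·log₁₀|Γ| = −20·log₁₀(0.506)

RL ≈ 5.92 dB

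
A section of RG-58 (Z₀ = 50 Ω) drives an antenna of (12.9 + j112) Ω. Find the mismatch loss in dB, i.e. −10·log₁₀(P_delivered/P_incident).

Γ = (-37.1 + j112)/(62.9 + j112), |Γ| = 0.918
|Γ|² = 0.844, so P_del/P_inc = 1 − |Γ|² = 0.156
ML = −10·log₁₀(1 − |Γ|²)

mismatch loss ≈ 8.06 dB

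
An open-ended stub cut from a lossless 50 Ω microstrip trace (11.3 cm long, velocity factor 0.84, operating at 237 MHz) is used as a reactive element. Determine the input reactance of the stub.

X_in ≈ -63.4 Ω (capacitive)

λ = v/f = 0.84·c / 237 MHz = 1.06 m
βl = 2π·l/λ = 2π × 0.106 = 38.3°
tan(βl) = 0.789
For an open-ended stub, Z_in = −jZ_0·cot(βl) = −jZ_0/tan(βl)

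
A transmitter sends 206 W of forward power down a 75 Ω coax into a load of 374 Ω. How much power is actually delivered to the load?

Γ = (374 − 75)/(374 + 75) = 0.666
|Γ|² = 0.443
P_refl = |Γ|²·P_inc = 91.4 W, P_del = (1 − |Γ|²)·P_inc = 115 W

P_delivered ≈ 115 W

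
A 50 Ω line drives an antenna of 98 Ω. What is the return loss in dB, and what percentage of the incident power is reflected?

RL ≈ 9.78 dB; 10.5% of incident power reflected

Γ = (98 − 50)/(98 + 50) = 0.324
RL = −20·log₁₀(0.324) = 9.78 dB
P_refl/P_inc = |Γ|² = 0.105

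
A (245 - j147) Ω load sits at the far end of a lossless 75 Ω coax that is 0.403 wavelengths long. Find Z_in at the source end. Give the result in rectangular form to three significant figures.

βl = 2π × 0.403 = 145°
tan(βl) = tan(145°) = -0.698
Z_in = Z_0·(Z_L + jZ_0·tanβl)/(Z_0 + jZ_L·tanβl)
     = 75·(245 − j199)/(-27.6 − j171)

Z_in ≈ 68.3 + j118 Ω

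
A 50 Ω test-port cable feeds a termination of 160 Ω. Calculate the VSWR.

For a purely resistive load, VSWR = R_L/Z_0 or Z_0/R_L (whichever > 1) = 160/50

VSWR ≈ 3.2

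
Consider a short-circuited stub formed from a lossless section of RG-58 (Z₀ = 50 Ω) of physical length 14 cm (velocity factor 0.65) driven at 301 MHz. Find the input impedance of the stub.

Z_in ≈ +j231 Ω

λ = v/f = 0.65·c / 301 MHz = 0.648 m
βl = 2π·l/λ = 2π × 0.216 = 77.8°
tan(βl) = 4.62
For a short-circuited stub, Z_in = jZ_0·tan(βl)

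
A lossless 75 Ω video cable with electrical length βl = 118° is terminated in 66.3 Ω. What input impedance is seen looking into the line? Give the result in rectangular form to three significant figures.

Z_in ≈ 79.9 − j8.19 Ω

tan(βl) = tan(118°) = -1.88
Z_in = Z_0·(Z_L + jZ_0·tanβl)/(Z_0 + jZ_L·tanβl)
     = 75·(66.3 − j141)/(75 − j125)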